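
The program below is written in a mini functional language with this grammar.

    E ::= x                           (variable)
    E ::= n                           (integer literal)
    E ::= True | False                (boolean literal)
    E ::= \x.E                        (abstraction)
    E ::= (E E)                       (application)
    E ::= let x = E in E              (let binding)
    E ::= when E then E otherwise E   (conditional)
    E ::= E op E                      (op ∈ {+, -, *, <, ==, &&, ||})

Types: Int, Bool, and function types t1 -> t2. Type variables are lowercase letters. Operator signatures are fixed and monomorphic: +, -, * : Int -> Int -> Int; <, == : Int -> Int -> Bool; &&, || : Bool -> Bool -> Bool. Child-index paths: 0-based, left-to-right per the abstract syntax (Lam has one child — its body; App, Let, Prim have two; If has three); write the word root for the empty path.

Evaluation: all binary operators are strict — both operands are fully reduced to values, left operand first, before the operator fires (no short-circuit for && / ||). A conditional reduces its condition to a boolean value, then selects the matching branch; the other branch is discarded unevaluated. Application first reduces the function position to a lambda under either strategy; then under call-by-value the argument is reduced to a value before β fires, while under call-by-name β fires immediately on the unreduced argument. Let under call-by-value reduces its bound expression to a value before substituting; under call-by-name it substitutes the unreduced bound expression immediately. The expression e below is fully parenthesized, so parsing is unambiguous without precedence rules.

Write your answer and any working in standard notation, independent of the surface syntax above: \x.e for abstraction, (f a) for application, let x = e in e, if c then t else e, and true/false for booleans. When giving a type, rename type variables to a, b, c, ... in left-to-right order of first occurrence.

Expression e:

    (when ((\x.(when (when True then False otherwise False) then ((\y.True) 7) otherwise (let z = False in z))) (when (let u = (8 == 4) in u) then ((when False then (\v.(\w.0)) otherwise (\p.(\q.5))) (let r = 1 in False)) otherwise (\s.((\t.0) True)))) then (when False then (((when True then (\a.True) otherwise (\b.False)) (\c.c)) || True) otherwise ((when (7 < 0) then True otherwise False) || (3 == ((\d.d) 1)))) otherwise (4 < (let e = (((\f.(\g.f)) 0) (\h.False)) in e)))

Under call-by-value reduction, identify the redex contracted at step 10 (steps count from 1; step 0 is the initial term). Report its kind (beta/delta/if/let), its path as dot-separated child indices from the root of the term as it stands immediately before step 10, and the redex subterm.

Derivation:
step 0: (if ((\x.(if (if true then false else false) then ((\y.true) 7) else (let z = false in z))) (if (let u = (8 == 4) in u) then ((if false then (\v.(\w.0)) else (\p.(\q.5))) (let r = 1 in false)) else (\s.((\t.0) true)))) then (if false then (((if true then (\a.true) else (\b.false)) (\c.c)) || true) else ((if (7 < 0) then true else false) || (3 == ((\d.d) 1)))) else (4 < (let e = (((\f.(\g.f)) 0) (\h.false)) in e)))
step 1: [delta@0.1.0.0] (if ((\x.(if (if true then false else false) then ((\y.true) 7) else (let z = false in z))) (if (let u = false in u) then ((if false then (\v.(\w.0)) else (\p.(\q.5))) (let r = 1 in false)) else (\s.((\t.0) true)))) then (if false then (((if true then (\a.true) else (\b.false)) (\c.c)) || true) else ((if (7 < 0) then true else false) || (3 == ((\d.d) 1)))) else (4 < (let e = (((\f.(\g.f)) 0) (\h.false)) in e)))
step 2: [let@0.1.0] (if ((\x.(if (if true then false else false) then ((\y.true) 7) else (let z = false in z))) (if false then ((if false then (\v.(\w.0)) else (\p.(\q.5))) (let r = 1 in false)) else (\s.((\t.0) true)))) then (if false then (((if true then (\a.true) else (\b.false)) (\c.c)) || true) else ((if (7 < 0) then true else false) || (3 == ((\d.d) 1)))) else (4 < (let e = (((\f.(\g.f)) 0) (\h.false)) in e)))
step 3: [if@0.1] (if ((\x.(if (if true then false else false) then ((\y.true) 7) else (let z = false in z))) (\s.((\t.0) true))) then (if false then (((if true then (\a.true) else (\b.false)) (\c.c)) || true) else ((if (7 < 0) then true else false) || (3 == ((\d.d) 1)))) else (4 < (let e = (((\f.(\g.f)) 0) (\h.false)) in e)))
step 4: [beta@0] (if (if (if true then false else false) then ((\y.true) 7) else (let z = false in z)) then (if false then (((if true then (\a.true) else (\b.false)) (\c.c)) || true) else ((if (7 < 0) then true else false) || (3 == ((\d.d) 1)))) else (4 < (let e = (((\f.(\g.f)) 0) (\h.false)) in e)))
step 5: [if@0.0] (if (if false then ((\y.true) 7) else (let z = false in z)) then (if false then (((if true then (\a.true) else (\b.false)) (\c.c)) || true) else ((if (7 < 0) then true else false) || (3 == ((\d.d) 1)))) else (4 < (let e = (((\f.(\g.f)) 0) (\h.false)) in e)))
step 6: [if@0] (if (let z = false in z) then (if false then (((if true then (\a.true) else (\b.false)) (\c.c)) || true) else ((if (7 < 0) then true else false) || (3 == ((\d.d) 1)))) else (4 < (let e = (((\f.(\g.f)) 0) (\h.false)) in e)))
step 7: [let@0] (if false then (if false then (((if true then (\a.true) else (\b.false)) (\c.c)) || true) else ((if (7 < 0) then true else false) || (3 == ((\d.d) 1)))) else (4 < (let e = (((\f.(\g.f)) 0) (\h.false)) in e)))
step 8: [if@root] (4 < (let e = (((\f.(\g.f)) 0) (\h.false)) in e))
step 9: [beta@1.0.0] (4 < (let e = ((\g.0) (\h.false)) in e))
step 10: [beta@1.0] (4 < (let e = 0 in e))

Answer: beta at 1.0 : ((\g.0) (\h.false))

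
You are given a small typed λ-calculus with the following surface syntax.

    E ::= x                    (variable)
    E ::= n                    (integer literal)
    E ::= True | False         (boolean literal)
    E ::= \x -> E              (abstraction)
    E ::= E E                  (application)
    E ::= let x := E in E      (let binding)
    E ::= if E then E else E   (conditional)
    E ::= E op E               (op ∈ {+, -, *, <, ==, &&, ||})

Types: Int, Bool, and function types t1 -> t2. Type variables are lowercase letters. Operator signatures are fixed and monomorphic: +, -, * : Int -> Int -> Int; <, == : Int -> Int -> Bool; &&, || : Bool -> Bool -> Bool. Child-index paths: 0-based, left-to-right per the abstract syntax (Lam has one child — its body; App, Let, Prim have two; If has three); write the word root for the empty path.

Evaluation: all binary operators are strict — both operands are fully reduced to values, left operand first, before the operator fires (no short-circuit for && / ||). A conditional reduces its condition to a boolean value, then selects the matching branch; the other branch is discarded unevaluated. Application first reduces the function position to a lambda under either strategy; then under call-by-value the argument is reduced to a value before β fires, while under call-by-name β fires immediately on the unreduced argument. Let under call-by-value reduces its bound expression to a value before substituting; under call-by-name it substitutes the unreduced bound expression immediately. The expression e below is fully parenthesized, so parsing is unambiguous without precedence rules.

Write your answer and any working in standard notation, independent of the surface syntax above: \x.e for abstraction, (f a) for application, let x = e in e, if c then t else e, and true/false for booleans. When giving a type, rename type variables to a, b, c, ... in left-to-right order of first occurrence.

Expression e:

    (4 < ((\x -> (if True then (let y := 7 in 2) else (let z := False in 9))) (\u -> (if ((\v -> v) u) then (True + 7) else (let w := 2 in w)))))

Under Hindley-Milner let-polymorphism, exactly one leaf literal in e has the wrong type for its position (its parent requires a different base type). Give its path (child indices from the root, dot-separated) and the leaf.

Trace:
  unify Int ~ Int
  unify Bool ~ Bool
let y : Int
let z : Bool
  unify Int ~ Int
\x._ : a -> Int
v : c
\v._ : c -> c
u : b
  unify c -> c ~ b -> d
  unify c ~ b
  unify b ~ d
_ _ : d
  unify d ~ Bool
  unify Bool ~ Int
  FAIL: mismatch Bool ~ Int

Answer: 1.1.0.1.0 : true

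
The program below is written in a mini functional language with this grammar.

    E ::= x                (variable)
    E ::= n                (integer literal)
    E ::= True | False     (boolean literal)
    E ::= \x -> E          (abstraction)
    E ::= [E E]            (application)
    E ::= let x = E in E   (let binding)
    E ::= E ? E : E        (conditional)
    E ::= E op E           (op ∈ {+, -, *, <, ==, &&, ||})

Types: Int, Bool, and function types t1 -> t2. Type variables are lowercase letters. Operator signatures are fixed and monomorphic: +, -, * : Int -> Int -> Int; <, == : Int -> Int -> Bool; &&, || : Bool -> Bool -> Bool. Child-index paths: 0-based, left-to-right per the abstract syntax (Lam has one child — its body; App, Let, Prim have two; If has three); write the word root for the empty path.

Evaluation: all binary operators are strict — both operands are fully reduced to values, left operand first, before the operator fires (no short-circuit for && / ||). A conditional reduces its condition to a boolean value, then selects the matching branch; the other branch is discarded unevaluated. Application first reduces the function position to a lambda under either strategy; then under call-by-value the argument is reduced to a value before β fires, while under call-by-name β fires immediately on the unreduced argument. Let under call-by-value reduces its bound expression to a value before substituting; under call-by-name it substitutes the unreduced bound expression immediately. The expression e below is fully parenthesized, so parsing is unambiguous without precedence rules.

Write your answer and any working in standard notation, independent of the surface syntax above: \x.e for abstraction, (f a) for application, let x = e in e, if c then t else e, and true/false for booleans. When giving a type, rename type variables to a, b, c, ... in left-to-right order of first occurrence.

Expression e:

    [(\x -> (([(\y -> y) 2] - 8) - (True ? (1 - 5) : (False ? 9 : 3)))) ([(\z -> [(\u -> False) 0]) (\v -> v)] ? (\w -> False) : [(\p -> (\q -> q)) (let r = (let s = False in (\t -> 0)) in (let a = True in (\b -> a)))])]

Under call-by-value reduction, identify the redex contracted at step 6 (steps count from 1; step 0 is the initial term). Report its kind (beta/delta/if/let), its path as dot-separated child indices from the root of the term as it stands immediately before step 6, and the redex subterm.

Derivation:
step 0: ((\x.((((\y.y) 2) - 8) - (if true then (1 - 5) else (if false then 9 else 3)))) (if ((\z.((\u.false) 0)) (\v.v)) then (\w.false) else ((\p.(\q.q)) (let r = (let s = false in (\t.0)) in (let a = true in (\b.a))))))
step 1: [beta@1.0] ((\x.((((\y.y) 2) - 8) - (if true then (1 - 5) else (if false then 9 else 3)))) (if ((\u.false) 0) then (\w.false) else ((\p.(\q.q)) (let r = (let s = false in (\t.0)) in (let a = true in (\b.a))))))
step 2: [beta@1.0] ((\x.((((\y.y) 2) - 8) - (if true then (1 - 5) else (if false then 9 else 3)))) (if false then (\w.false) else ((\p.(\q.q)) (let r = (let s = false in (\t.0)) in (let a = true in (\b.a))))))
step 3: [if@1] ((\x.((((\y.y) 2) - 8) - (if true then (1 - 5) else (if false then 9 else 3)))) ((\p.(\q.q)) (let r = (let s = false in (\t.0)) in (let a = true in (\b.a)))))
step 4: [let@1.1.0] ((\x.((((\y.y) 2) - 8) - (if true then (1 - 5) else (if false then 9 else 3)))) ((\p.(\q.q)) (let r = (\t.0) in (let a = true in (\b.a)))))
step 5: [let@1.1] ((\x.((((\y.y) 2) - 8) - (if true then (1 - 5) else (if false then 9 else 3)))) ((\p.(\q.q)) (let a = true in (\b.a))))
step 6: [let@1.1] ((\x.((((\y.y) 2) - 8) - (if true then (1 - 5) else (if false then 9 else 3)))) ((\p.(\q.q)) (\b.true)))

Answer: let at 1.1 : (let a = true in (\b.a))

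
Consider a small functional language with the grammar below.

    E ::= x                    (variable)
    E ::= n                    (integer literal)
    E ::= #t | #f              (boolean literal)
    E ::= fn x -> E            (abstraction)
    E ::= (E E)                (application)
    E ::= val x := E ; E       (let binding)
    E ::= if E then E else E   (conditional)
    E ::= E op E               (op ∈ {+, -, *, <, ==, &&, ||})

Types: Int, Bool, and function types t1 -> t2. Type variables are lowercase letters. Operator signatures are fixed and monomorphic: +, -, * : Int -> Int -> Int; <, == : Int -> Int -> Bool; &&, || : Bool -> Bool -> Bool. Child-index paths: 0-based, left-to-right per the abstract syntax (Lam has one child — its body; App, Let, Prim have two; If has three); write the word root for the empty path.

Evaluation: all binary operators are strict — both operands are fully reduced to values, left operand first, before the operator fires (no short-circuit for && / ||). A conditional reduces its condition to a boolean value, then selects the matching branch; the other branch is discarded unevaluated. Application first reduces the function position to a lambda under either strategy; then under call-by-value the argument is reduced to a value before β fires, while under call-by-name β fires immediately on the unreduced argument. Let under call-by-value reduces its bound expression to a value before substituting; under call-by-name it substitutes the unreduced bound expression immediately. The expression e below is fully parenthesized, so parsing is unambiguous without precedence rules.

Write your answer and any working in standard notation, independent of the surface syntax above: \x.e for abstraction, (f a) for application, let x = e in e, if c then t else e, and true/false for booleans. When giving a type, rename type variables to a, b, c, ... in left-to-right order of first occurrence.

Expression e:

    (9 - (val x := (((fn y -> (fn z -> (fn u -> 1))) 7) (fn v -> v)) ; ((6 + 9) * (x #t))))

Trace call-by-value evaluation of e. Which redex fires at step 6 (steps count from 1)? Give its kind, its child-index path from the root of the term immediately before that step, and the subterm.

Working:
step 0: (9 - (let x = (((\y.(\z.(\u.1))) 7) (\v.v)) in ((6 + 9) * (x true))))
step 1: [beta@1.0.0] (9 - (let x = ((\z.(\u.1)) (\v.v)) in ((6 + 9) * (x true))))
step 2: [beta@1.0] (9 - (let x = (\u.1) in ((6 + 9) * (x true))))
step 3: [let@1] (9 - ((6 + 9) * ((\u.1) true)))
step 4: [delta@1.0] (9 - (15 * ((\u.1) true)))
step 5: [beta@1.1] (9 - (15 * 1))
step 6: [delta@1] (9 - 15)

Answer: delta at 1 : (15 * 1)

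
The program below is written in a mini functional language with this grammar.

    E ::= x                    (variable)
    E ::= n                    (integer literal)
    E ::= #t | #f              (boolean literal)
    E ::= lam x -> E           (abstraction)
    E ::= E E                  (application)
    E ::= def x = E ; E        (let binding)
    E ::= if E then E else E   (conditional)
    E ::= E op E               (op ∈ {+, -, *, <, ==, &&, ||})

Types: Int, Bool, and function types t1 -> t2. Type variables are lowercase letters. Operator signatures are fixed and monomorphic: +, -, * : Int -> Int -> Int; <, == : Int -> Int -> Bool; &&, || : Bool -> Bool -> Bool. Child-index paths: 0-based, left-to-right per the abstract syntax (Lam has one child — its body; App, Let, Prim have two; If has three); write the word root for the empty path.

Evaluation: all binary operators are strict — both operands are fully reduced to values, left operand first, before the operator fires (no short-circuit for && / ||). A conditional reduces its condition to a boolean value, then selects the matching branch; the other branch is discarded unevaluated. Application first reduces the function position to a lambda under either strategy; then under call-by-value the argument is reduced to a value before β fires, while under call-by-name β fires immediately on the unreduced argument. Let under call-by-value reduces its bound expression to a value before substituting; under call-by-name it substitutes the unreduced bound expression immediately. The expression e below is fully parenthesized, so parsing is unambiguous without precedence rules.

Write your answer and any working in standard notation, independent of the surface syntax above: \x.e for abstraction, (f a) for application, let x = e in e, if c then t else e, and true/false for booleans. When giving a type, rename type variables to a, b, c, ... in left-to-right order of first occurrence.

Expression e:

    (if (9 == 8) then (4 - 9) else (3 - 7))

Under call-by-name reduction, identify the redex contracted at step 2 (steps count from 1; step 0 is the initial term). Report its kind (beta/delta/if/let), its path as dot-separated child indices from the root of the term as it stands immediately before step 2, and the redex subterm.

Working:
step 0: (if (9 == 8) then (4 - 9) else (3 - 7))
step 1: [delta@0] (if false then (4 - 9) else (3 - 7))
step 2: [if@root] (3 - 7)

Answer: if at root : (if false then (4 - 9) else (3 - 7))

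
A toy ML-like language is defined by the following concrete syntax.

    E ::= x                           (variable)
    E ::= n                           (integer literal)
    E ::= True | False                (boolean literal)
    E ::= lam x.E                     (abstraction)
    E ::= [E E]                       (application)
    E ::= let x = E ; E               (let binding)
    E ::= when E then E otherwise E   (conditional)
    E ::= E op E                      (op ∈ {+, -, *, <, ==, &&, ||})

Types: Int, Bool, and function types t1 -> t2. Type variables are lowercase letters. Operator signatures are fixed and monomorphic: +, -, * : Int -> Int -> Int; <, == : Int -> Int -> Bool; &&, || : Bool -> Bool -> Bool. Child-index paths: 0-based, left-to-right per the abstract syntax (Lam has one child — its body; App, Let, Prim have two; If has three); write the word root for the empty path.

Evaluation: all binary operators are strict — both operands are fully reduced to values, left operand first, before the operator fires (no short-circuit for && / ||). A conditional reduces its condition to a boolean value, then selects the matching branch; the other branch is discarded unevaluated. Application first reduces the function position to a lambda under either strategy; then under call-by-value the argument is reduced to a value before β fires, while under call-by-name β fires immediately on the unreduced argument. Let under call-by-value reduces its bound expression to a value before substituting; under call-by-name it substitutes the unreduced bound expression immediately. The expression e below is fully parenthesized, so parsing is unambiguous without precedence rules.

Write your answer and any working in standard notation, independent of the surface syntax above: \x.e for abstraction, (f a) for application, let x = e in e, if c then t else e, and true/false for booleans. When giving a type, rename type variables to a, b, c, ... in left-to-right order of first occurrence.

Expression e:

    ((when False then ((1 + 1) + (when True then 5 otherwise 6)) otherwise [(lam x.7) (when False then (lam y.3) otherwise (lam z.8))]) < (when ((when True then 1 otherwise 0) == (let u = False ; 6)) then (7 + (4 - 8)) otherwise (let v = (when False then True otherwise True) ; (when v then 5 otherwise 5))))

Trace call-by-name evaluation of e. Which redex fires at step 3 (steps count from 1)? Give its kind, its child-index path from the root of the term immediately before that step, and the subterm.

Working:
step 0: ((if false then ((1 + 1) + (if true then 5 else 6)) else ((\x.7) (if false then (\y.3) else (\z.8)))) < (if ((if true then 1 else 0) == (let u = false in 6)) then (7 + (4 - 8)) else (let v = (if false then true else true) in (if v then 5 else 5))))
step 1: [if@0] (((\x.7) (if false then (\y.3) else (\z.8))) < (if ((if true then 1 else 0) == (let u = false in 6)) then (7 + (4 - 8)) else (let v = (if false then true else true) in (if v then 5 else 5))))
step 2: [beta@0] (7 < (if ((if true then 1 else 0) == (let u = false in 6)) then (7 + (4 - 8)) else (let v = (if false then true else true) in (if v then 5 else 5))))
step 3: [if@1.0.0] (7 < (if (1 == (let u = false in 6)) then (7 + (4 - 8)) else (let v = (if false then true else true) in (if v then 5 else 5))))

Answer: if at 1.0.0 : (if true then 1 else 0)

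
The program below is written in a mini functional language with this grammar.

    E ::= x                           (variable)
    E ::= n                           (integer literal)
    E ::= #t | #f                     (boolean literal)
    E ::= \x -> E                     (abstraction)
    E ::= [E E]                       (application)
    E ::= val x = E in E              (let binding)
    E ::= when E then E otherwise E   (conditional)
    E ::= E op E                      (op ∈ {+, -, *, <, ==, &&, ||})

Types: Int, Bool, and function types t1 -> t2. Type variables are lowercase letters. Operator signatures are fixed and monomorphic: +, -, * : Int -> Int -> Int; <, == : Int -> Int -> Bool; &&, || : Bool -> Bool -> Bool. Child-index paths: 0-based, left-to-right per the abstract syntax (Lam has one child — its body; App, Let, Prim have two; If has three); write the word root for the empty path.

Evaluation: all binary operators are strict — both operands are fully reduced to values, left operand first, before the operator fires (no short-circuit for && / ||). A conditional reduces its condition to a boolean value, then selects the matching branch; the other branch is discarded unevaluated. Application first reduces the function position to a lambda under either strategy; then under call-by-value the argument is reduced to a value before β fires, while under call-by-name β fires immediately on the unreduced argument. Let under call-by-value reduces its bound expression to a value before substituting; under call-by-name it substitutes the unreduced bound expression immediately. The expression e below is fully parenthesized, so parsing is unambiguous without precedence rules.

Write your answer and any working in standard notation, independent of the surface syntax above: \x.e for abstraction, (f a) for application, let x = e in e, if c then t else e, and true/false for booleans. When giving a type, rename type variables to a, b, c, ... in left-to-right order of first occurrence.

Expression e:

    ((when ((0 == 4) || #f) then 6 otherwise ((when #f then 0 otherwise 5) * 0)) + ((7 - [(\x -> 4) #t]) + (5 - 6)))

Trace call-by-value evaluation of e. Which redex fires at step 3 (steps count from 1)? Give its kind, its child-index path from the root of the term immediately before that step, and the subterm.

Working:
step 0: ((if ((0 == 4) || false) then 6 else ((if false then 0 else 5) * 0)) + ((7 - ((\x.4) true)) + (5 - 6)))
step 1: [delta@0.0.0] ((if (false || false) then 6 else ((if false then 0 else 5) * 0)) + ((7 - ((\x.4) true)) + (5 - 6)))
step 2: [delta@0.0] ((if false then 6 else ((if false then 0 else 5) * 0)) + ((7 - ((\x.4) true)) + (5 - 6)))
step 3: [if@0] (((if false then 0 else 5) * 0) + ((7 - ((\x.4) true)) + (5 - 6)))

Answer: if at 0 : (if false then 6 else ((if false then 0 else 5) * 0))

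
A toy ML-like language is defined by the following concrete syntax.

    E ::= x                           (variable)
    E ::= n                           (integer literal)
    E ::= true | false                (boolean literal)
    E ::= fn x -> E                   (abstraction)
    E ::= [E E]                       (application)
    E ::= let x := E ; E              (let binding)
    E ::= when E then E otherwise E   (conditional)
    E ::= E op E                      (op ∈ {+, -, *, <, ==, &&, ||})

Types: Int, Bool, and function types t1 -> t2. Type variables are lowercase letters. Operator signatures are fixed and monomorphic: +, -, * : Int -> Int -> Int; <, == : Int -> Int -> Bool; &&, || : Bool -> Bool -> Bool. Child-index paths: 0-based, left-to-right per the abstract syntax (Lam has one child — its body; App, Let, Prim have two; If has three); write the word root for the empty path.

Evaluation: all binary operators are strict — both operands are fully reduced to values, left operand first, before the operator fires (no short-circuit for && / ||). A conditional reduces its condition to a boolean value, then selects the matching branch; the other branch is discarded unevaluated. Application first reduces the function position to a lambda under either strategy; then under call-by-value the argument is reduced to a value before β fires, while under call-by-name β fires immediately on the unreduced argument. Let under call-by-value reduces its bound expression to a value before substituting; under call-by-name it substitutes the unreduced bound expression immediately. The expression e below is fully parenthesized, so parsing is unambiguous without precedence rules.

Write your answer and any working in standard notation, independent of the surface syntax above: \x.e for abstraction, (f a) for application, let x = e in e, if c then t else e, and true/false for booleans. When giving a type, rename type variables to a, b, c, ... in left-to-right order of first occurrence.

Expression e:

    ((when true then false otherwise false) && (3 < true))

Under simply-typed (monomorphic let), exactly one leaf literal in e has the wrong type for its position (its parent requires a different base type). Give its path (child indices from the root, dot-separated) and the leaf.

Answer: 1.1 : true

Trace:
  unify Bool ~ Bool
  unify Bool ~ Bool
  unify Bool ~ Bool
  unify Int ~ Int
  unify Bool ~ Int
  FAIL: mismatch Bool ~ Int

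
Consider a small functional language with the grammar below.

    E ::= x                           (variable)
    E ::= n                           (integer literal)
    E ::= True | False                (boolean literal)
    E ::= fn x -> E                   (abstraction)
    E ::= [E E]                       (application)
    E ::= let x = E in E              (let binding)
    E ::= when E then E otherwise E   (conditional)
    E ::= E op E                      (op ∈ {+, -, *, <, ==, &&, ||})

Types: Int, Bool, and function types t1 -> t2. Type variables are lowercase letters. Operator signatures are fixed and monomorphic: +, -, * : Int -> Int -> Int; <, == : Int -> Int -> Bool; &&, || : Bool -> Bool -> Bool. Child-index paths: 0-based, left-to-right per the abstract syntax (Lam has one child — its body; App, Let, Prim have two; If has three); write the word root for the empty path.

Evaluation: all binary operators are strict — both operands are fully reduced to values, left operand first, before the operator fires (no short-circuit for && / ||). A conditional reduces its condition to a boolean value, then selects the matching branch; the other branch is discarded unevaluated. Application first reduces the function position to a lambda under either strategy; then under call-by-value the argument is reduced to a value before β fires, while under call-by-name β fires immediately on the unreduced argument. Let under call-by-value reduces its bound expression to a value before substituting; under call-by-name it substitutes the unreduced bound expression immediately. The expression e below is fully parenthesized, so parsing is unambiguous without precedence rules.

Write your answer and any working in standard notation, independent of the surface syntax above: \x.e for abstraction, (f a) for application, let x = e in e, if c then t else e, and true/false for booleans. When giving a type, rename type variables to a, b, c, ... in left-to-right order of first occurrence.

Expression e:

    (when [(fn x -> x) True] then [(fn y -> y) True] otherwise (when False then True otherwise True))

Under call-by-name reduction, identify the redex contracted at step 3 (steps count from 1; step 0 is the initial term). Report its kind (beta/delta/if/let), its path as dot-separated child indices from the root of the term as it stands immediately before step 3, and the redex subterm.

Answer: beta at root : ((\y.y) true)

Working:
step 0: (if ((\x.x) true) then ((\y.y) true) else (if false then true else true))
step 1: [beta@0] (if true then ((\y.y) true) else (if false then true else true))
step 2: [if@root] ((\y.y) true)
step 3: [beta@root] true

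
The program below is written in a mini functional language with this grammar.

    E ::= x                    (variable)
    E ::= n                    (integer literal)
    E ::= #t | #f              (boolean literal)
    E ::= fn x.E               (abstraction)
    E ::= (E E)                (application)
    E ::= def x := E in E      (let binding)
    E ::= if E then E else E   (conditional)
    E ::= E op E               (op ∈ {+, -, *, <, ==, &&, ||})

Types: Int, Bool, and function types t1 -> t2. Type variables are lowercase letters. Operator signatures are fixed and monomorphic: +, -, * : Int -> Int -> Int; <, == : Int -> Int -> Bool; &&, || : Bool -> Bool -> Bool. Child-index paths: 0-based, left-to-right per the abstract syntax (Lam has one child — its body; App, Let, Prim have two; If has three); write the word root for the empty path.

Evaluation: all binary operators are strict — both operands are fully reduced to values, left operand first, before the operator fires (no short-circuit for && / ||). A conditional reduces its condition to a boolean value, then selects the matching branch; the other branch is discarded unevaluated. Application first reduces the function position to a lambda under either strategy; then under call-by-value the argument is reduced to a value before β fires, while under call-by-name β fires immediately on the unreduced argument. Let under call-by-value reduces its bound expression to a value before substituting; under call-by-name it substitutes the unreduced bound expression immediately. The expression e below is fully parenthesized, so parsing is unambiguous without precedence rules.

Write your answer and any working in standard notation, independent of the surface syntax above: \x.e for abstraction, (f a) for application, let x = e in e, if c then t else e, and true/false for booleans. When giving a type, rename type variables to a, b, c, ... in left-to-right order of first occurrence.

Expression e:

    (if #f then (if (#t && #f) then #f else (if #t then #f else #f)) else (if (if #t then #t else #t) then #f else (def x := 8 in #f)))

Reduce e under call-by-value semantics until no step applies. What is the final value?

Trace:
step 0: (if false then (if (true && false) then false else (if true then false else false)) else (if (if true then true else true) then false else (let x = 8 in false)))
step 1: [if@root] (if (if true then true else true) then false else (let x = 8 in false))
step 2: [if@0] (if true then false else (let x = 8 in false))
step 3: [if@root] false

Answer: false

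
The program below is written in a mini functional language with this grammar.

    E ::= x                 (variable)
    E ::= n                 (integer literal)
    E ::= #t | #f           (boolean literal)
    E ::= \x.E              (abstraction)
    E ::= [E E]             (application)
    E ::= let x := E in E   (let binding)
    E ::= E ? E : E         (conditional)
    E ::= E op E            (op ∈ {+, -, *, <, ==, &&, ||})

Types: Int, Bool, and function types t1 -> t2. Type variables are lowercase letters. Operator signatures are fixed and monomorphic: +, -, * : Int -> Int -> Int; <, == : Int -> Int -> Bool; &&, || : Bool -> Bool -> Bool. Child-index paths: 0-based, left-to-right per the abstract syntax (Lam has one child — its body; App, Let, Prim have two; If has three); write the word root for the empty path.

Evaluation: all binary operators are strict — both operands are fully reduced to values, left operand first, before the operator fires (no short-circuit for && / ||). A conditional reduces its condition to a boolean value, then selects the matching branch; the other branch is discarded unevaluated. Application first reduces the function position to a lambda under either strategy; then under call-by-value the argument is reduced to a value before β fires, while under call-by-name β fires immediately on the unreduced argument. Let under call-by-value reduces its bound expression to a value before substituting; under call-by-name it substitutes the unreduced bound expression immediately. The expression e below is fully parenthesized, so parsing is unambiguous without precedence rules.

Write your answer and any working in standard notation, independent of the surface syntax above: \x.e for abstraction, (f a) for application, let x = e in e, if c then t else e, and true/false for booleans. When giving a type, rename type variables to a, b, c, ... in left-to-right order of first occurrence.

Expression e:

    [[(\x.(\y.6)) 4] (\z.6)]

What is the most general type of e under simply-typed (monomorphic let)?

Answer: Int

Derivation:
\y._ : b -> Int
\x._ : a -> b -> Int
  unify a -> b -> Int ~ Int -> c
  unify a ~ Int
  unify b -> Int ~ c
_ _ : b -> Int
\z._ : d -> Int
  unify b -> Int ~ (d -> Int) -> e
  unify b ~ d -> Int
  unify Int ~ e
_ _ : Int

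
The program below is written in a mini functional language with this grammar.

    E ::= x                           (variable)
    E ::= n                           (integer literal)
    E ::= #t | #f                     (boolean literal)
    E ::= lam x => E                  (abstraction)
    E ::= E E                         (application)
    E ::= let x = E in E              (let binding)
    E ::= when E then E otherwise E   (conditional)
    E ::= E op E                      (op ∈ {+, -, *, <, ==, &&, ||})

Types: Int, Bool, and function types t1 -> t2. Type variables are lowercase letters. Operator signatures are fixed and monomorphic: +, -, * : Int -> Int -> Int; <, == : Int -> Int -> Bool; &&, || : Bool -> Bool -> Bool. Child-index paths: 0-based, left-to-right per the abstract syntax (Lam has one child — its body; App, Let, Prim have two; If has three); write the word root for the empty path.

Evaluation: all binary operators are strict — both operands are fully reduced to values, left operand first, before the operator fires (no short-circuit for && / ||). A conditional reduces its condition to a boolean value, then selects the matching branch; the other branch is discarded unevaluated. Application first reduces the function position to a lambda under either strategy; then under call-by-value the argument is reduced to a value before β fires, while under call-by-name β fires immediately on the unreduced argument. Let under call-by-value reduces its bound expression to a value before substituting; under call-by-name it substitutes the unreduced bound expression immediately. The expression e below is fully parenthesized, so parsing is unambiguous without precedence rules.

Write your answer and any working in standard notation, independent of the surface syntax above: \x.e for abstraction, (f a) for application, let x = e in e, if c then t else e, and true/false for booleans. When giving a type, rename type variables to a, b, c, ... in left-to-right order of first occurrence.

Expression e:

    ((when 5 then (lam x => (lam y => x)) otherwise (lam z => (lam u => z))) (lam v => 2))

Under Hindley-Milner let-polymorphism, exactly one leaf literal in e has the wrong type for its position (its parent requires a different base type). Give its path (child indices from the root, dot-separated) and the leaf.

Working:
  unify Int ~ Bool
  FAIL: mismatch Int ~ Bool

Answer: 0.0 : 5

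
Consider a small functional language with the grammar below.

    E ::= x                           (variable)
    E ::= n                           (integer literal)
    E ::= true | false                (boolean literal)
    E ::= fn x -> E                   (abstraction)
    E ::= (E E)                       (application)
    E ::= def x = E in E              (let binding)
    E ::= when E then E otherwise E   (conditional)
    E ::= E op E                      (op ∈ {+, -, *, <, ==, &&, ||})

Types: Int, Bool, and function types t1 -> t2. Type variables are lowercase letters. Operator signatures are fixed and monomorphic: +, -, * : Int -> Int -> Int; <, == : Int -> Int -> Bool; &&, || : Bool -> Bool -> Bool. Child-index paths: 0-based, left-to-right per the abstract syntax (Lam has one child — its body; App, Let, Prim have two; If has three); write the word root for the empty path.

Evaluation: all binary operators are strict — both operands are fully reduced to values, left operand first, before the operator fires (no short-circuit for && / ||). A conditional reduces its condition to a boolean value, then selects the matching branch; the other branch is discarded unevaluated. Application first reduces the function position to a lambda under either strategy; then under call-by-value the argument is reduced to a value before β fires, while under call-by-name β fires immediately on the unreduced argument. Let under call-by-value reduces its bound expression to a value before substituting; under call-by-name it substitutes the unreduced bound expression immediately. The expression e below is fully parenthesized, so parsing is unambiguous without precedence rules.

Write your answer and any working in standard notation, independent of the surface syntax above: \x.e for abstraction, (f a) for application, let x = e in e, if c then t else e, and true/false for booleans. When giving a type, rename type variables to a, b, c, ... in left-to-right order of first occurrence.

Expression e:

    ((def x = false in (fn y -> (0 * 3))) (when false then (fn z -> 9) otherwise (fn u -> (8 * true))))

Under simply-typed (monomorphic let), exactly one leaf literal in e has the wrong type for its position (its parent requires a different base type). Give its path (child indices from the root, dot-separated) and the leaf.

Trace:
let x : Bool
  unify Int ~ Int
  unify Int ~ Int
\y._ : a -> Int
  unify Bool ~ Bool
\z._ : b -> Int
  unify Int ~ Int
  unify Bool ~ Int
  FAIL: mismatch Bool ~ Int

Answer: 1.2.0.1 : true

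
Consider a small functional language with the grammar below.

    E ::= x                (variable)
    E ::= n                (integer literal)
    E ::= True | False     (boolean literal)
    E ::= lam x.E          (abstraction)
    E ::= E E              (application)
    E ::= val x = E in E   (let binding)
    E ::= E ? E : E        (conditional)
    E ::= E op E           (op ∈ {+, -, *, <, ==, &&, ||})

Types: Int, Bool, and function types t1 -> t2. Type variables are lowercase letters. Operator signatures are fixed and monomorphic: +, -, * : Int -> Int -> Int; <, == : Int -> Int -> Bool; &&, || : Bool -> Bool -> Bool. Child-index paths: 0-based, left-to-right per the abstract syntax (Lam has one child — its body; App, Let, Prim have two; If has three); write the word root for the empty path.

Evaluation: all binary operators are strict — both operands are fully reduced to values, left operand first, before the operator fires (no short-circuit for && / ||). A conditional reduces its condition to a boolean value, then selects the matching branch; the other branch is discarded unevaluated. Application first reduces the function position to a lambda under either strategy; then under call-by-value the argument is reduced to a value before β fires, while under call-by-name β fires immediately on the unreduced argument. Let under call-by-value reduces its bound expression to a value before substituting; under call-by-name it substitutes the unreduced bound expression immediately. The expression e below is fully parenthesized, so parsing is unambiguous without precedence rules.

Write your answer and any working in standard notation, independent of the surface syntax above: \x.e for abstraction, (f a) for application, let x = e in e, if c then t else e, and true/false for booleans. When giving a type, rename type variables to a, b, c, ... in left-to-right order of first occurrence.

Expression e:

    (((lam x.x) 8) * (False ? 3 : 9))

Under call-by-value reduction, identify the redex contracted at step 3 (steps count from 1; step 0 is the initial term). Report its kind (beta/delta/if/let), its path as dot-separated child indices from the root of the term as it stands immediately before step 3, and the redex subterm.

Answer: delta at root : (8 * 9)

Trace:
step 0: (((\x.x) 8) * (if false then 3 else 9))
step 1: [beta@0] (8 * (if false then 3 else 9))
step 2: [if@1] (8 * 9)
step 3: [delta@root] 72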